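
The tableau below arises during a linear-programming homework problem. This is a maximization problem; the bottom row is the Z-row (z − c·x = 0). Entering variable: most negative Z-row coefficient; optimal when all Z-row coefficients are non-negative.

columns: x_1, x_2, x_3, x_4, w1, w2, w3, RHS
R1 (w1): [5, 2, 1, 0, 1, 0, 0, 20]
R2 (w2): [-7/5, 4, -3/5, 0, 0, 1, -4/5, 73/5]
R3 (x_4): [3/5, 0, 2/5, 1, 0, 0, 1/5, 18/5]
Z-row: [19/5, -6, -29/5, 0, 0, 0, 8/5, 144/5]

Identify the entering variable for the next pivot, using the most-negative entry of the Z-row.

Negative Z-row entries: x_2: -6, x_3: -29/5.
The most negative is -6 in column x_2, so x_2 enters.

x_2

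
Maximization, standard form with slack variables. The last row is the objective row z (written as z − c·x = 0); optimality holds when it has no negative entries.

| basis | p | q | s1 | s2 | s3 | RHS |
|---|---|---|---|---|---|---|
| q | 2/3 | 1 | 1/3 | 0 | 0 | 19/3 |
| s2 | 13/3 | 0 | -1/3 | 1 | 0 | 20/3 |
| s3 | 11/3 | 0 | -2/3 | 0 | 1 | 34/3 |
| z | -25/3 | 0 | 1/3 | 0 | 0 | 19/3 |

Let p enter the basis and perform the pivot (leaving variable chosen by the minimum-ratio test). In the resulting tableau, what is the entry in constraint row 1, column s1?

Ratio test on column p — row 1: (19/3)/(2/3) = 19/2; row 2: (20/3)/(13/3) = 20/13; row 3: (34/3)/(11/3) = 34/11. Minimum is 20/13 at row 2 (s2 leaves); pivot element 13/3.
Divide row 2 by 13/3; eliminate column p from the other rows.
Row 1 update in column s1: 1/3 − (2/3)·(-1/13) = 5/13.

5/13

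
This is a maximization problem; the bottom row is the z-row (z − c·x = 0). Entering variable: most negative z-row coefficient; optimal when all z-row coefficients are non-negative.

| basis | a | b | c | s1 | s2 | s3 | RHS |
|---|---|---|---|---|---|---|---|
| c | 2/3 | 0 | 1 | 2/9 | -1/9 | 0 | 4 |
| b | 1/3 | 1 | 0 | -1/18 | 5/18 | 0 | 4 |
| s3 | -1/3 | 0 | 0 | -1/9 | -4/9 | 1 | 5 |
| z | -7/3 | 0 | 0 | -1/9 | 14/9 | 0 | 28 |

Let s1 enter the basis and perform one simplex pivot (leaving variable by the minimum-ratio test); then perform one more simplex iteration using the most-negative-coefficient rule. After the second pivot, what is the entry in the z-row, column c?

7/2

Ratio test on column s1 — row 1: 4/(2/9) = 18; row 2: entry -1/18 ≤ 0; row 3: entry -1/9 ≤ 0. Minimum is 18 at row 1 (c leaves); pivot element 2/9.
Divide row 1 by 2/9; eliminate column s1 from the other rows.
Second iteration: most negative z-row entry is -2 in column a, so a enters.
Ratio test on column a — row 1: 18/3 = 6; row 2: 5/(1/2) = 10; row 3: entry 0 ≤ 0. Minimum is 6 at row 1 (s1 leaves); pivot element 3.
Divide row 1 by 3; eliminate column a from the other rows.
After both pivots, the entry at the z-row, column c is 7/2.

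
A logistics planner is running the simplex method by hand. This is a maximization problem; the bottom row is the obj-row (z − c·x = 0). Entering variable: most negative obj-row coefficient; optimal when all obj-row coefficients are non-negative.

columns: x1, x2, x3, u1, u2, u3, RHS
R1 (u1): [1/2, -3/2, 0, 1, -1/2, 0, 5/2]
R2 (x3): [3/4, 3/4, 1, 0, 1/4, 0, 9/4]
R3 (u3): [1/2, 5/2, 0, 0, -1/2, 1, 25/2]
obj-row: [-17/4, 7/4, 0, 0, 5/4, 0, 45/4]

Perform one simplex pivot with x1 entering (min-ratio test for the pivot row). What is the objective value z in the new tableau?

24

Ratio test on column x1 — row 1: (5/2)/(1/2) = 5; row 2: (9/4)/(3/4) = 3; row 3: (25/2)/(1/2) = 25. Minimum is 3 at row 2 (x3 leaves); pivot element 3/4.
Pivot on row 2; the obj-row RHS becomes 45/4 − (-17/4)·3 = 24.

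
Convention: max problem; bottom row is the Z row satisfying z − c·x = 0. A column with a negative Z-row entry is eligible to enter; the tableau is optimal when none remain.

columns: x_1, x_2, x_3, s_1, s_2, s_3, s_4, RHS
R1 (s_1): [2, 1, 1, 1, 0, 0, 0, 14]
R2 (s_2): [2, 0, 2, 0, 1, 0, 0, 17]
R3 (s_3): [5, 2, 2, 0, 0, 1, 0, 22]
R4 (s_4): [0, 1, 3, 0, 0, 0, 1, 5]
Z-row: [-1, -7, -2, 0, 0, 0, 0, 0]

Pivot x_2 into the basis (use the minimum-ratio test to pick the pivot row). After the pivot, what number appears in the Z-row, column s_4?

Ratio test on column x_2 — row 1: 14/1 = 14; row 2: entry 0 ≤ 0; row 3: 22/2 = 11; row 4: 5/1 = 5. Minimum is 5 at row 4 (s_4 leaves); pivot element 1.
Divide row 4 by 1; eliminate column x_2 from the other rows.
Z-row update in column s_4: 0 − (-7)·1 = 7.

7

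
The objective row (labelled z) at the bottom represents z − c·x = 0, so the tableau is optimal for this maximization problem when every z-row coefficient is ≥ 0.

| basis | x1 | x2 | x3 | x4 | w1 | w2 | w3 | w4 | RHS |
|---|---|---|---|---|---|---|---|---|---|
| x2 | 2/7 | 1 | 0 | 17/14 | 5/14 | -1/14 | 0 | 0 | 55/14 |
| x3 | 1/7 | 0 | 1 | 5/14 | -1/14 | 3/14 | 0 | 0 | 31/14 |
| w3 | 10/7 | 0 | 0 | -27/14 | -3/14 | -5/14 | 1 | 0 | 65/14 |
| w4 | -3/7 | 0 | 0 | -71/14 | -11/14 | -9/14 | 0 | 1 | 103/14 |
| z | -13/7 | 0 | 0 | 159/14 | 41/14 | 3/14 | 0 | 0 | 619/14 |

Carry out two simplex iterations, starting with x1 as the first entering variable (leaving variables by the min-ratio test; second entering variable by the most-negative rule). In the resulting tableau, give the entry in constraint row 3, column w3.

3/5

Ratio test on column x1 — row 1: (55/14)/(2/7) = 55/4; row 2: (31/14)/(1/7) = 31/2; row 3: (65/14)/(10/7) = 13/4; row 4: entry -3/7 ≤ 0. Minimum is 13/4 at row 3 (w3 leaves); pivot element 10/7.
Divide row 3 by 10/7; eliminate column x1 from the other rows.
Second iteration: most negative z-row entry is -1/4 in column w2, so w2 enters.
Ratio test on column w2 — row 1: entry 0 ≤ 0; row 2: (7/4)/(1/4) = 7; row 3: entry -1/4 ≤ 0; row 4: entry -3/4 ≤ 0. Minimum is 7 at row 2 (x3 leaves); pivot element 1/4.
Divide row 2 by 1/4; eliminate column w2 from the other rows.
After both pivots, the entry at constraint row 3, column w3 is 3/5.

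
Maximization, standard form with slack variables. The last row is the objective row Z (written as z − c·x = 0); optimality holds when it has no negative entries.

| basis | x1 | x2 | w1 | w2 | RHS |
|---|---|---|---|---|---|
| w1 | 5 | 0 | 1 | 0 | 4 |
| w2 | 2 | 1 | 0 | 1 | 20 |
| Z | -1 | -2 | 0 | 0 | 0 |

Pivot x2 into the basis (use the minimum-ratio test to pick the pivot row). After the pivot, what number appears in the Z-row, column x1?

3

Ratio test on column x2 — row 1: entry 0 ≤ 0; row 2: 20/1 = 20. Minimum is 20 at row 2 (w2 leaves); pivot element 1.
Divide row 2 by 1; eliminate column x2 from the other rows.
Z-row update in column x1: -1 − (-2)·2 = 3.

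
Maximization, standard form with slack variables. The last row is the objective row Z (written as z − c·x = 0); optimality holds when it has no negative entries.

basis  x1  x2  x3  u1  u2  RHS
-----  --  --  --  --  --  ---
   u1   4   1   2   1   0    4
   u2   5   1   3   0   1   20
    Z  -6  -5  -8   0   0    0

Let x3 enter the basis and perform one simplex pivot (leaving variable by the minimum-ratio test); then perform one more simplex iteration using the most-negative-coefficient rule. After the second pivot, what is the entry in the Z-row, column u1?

Ratio test on column x3 — row 1: 4/2 = 2; row 2: 20/3 = 20/3. Minimum is 2 at row 1 (u1 leaves); pivot element 2.
Divide row 1 by 2; eliminate column x3 from the other rows.
Second iteration: most negative Z-row entry is -1 in column x2, so x2 enters.
Ratio test on column x2 — row 1: 2/(1/2) = 4; row 2: entry -1/2 ≤ 0. Minimum is 4 at row 1 (x3 leaves); pivot element 1/2.
Divide row 1 by 1/2; eliminate column x2 from the other rows.
After both pivots, the entry at the Z-row, column u1 is 5.

5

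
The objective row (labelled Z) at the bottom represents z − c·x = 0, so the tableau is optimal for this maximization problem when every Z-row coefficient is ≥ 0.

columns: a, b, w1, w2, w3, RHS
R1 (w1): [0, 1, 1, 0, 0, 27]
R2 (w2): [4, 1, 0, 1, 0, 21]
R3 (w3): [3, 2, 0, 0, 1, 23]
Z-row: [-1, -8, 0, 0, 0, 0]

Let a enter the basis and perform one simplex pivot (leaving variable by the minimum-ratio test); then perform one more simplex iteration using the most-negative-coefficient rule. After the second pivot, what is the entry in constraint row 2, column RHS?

Ratio test on column a — row 1: entry 0 ≤ 0; row 2: 21/4 = 21/4; row 3: 23/3 = 23/3. Minimum is 21/4 at row 2 (w2 leaves); pivot element 4.
Divide row 2 by 4; eliminate column a from the other rows.
Second iteration: most negative Z-row entry is -31/4 in column b, so b enters.
Ratio test on column b — row 1: 27/1 = 27; row 2: (21/4)/(1/4) = 21; row 3: (29/4)/(5/4) = 29/5. Minimum is 29/5 at row 3 (w3 leaves); pivot element 5/4.
Divide row 3 by 5/4; eliminate column b from the other rows.
After both pivots, the entry at constraint row 2, column RHS is 19/5.

19/5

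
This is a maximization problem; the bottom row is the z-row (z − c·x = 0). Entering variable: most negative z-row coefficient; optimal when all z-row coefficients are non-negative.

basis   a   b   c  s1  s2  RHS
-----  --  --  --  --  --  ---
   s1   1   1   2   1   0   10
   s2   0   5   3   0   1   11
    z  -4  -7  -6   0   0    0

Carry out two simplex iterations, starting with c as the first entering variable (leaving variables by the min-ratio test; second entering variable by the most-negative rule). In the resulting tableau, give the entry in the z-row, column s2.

-2/3

Ratio test on column c — row 1: 10/2 = 5; row 2: 11/3 = 11/3. Minimum is 11/3 at row 2 (s2 leaves); pivot element 3.
Divide row 2 by 3; eliminate column c from the other rows.
Second iteration: most negative z-row entry is -4 in column a, so a enters.
Ratio test on column a — row 1: (8/3)/1 = 8/3; row 2: entry 0 ≤ 0. Minimum is 8/3 at row 1 (s1 leaves); pivot element 1.
Divide row 1 by 1; eliminate column a from the other rows.
After both pivots, the entry at the z-row, column s2 is -2/3.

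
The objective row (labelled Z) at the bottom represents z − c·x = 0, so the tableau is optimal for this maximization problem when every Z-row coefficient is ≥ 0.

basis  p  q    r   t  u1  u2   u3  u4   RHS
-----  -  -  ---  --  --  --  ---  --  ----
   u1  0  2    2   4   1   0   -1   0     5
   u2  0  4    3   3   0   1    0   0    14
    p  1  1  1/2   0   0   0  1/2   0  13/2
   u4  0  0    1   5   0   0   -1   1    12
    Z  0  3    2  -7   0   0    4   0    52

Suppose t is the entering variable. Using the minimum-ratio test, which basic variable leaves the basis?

u1

Column t entries and ratios — u1: 5/4 = 5/4; u2: 14/3 = 14/3; p: 0 ≤ 0, skip; u4: 12/5 = 12/5.
Smallest ratio is 5/4 in the row of u1, so u1 leaves.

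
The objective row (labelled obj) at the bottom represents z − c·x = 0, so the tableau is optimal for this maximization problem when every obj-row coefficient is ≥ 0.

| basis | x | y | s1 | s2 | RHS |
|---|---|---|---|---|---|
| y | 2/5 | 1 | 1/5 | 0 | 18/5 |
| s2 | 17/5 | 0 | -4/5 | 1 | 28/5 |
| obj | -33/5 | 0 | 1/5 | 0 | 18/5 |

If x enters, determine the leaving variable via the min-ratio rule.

Column x entries and ratios — y: (18/5)/(2/5) = 9; s2: (28/5)/(17/5) = 28/17.
Smallest ratio is 28/17 in the row of s2, so s2 leaves.

s2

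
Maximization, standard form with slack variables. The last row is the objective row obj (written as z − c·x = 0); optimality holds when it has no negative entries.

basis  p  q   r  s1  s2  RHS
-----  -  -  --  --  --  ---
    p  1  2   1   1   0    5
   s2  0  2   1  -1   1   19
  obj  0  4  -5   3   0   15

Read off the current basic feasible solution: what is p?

p is basic (row 1); its value is the RHS of that row, 5.

5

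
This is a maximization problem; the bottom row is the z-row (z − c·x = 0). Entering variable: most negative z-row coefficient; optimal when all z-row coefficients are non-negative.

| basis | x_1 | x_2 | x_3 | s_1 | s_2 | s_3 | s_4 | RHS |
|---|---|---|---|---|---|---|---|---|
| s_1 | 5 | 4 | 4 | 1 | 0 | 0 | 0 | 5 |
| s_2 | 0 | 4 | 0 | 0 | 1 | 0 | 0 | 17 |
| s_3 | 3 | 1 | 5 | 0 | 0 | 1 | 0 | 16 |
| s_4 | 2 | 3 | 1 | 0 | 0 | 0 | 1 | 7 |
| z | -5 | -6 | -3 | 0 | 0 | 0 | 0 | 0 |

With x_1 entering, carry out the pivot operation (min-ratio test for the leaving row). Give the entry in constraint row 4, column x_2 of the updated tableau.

7/5

Ratio test on column x_1 — row 1: 5/5 = 1; row 2: entry 0 ≤ 0; row 3: 16/3 = 16/3; row 4: 7/2 = 7/2. Minimum is 1 at row 1 (s_1 leaves); pivot element 5.
Divide row 1 by 5; eliminate column x_1 from the other rows.
Row 4 update in column x_2: 3 − 2·(4/5) = 7/5.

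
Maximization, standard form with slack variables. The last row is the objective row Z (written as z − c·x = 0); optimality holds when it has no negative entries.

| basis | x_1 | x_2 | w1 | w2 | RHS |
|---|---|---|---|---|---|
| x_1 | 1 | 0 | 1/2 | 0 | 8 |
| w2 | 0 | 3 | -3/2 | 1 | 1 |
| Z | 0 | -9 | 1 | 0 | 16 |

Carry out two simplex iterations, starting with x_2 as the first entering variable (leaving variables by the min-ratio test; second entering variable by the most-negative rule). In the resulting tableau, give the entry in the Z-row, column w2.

Ratio test on column x_2 — row 1: entry 0 ≤ 0; row 2: 1/3 = 1/3. Minimum is 1/3 at row 2 (w2 leaves); pivot element 3.
Divide row 2 by 3; eliminate column x_2 from the other rows.
Second iteration: most negative Z-row entry is -7/2 in column w1, so w1 enters.
Ratio test on column w1 — row 1: 8/(1/2) = 16; row 2: entry -1/2 ≤ 0. Minimum is 16 at row 1 (x_1 leaves); pivot element 1/2.
Divide row 1 by 1/2; eliminate column w1 from the other rows.
After both pivots, the entry at the Z-row, column w2 is 3.

3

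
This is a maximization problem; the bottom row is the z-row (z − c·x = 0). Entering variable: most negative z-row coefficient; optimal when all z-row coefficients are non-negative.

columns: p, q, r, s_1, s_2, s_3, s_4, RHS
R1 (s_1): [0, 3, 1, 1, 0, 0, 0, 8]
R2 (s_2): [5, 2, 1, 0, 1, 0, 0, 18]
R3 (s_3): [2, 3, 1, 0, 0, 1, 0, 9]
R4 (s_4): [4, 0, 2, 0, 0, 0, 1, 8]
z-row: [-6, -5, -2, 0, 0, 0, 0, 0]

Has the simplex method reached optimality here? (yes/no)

The z-row has a negative entry -6 in column p, so it is not optimal.

no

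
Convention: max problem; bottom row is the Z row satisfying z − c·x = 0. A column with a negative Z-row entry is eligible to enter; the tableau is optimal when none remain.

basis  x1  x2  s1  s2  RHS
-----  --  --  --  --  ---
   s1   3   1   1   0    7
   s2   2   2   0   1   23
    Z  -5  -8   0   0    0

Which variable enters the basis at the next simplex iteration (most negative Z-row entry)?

x2

Negative Z-row entries: x1: -5, x2: -8.
The most negative is -8 in column x2, so x2 enters.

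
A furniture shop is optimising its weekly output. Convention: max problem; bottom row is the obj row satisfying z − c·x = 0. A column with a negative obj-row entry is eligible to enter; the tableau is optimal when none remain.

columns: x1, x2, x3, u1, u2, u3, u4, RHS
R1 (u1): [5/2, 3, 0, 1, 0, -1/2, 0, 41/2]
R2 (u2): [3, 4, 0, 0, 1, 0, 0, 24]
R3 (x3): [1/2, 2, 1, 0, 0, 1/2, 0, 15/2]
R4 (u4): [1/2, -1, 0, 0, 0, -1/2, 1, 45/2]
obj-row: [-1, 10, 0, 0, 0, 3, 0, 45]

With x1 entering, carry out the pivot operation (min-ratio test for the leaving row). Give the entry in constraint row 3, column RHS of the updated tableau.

7/2

Ratio test on column x1 — row 1: (41/2)/(5/2) = 41/5; row 2: 24/3 = 8; row 3: (15/2)/(1/2) = 15; row 4: (45/2)/(1/2) = 45. Minimum is 8 at row 2 (u2 leaves); pivot element 3.
Divide row 2 by 3; eliminate column x1 from the other rows.
Row 3 update in column RHS: 15/2 − (1/2)·8 = 7/2.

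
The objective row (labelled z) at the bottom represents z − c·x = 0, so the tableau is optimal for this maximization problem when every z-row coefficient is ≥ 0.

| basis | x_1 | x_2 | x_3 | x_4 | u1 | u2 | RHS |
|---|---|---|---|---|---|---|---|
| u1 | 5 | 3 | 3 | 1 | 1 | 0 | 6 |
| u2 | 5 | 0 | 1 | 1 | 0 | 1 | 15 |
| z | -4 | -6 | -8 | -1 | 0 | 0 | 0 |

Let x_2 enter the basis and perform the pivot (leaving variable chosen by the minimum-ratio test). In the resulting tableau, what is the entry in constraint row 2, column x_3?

Ratio test on column x_2 — row 1: 6/3 = 2; row 2: entry 0 ≤ 0. Minimum is 2 at row 1 (u1 leaves); pivot element 3.
Divide row 1 by 3; eliminate column x_2 from the other rows.
Row 2 update in column x_3: 1 − 0·1 = 1.

1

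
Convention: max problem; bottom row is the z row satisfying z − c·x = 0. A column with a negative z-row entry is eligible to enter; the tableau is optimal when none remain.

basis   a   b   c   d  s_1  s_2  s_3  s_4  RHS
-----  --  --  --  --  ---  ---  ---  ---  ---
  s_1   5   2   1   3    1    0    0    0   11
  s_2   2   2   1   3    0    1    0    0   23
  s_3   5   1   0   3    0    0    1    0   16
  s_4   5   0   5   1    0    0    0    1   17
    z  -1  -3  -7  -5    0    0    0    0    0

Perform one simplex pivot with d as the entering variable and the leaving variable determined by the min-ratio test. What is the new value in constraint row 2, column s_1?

-1

Ratio test on column d — row 1: 11/3 = 11/3; row 2: 23/3 = 23/3; row 3: 16/3 = 16/3; row 4: 17/1 = 17. Minimum is 11/3 at row 1 (s_1 leaves); pivot element 3.
Divide row 1 by 3; eliminate column d from the other rows.
Row 2 update in column s_1: 0 − 3·(1/3) = -1.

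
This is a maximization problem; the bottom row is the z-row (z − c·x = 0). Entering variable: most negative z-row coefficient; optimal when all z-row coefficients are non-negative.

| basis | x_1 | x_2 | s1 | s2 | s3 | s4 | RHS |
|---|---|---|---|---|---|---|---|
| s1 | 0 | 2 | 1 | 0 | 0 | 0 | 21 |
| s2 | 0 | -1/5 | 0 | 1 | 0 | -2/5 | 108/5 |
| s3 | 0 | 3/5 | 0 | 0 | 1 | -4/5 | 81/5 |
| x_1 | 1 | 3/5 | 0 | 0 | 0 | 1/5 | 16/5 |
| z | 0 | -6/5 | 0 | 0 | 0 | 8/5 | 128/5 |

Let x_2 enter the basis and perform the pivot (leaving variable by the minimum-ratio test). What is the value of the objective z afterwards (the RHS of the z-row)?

Ratio test on column x_2 — row 1: 21/2 = 21/2; row 2: entry -1/5 ≤ 0; row 3: (81/5)/(3/5) = 27; row 4: (16/5)/(3/5) = 16/3. Minimum is 16/3 at row 4 (x_1 leaves); pivot element 3/5.
Pivot on row 4; the z-row RHS becomes 128/5 − (-6/5)·(16/3) = 32.

32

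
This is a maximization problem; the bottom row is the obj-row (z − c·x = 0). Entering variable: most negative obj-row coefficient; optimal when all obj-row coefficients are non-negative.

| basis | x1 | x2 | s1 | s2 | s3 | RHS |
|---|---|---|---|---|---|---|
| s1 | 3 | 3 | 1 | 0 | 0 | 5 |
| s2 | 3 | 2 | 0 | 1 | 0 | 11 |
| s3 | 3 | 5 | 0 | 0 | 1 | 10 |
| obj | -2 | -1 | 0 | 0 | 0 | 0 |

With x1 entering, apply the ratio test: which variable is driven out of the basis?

Column x1 entries and ratios — s1: 5/3 = 5/3; s2: 11/3 = 11/3; s3: 10/3 = 10/3.
Smallest ratio is 5/3 in the row of s1, so s1 leaves.

s1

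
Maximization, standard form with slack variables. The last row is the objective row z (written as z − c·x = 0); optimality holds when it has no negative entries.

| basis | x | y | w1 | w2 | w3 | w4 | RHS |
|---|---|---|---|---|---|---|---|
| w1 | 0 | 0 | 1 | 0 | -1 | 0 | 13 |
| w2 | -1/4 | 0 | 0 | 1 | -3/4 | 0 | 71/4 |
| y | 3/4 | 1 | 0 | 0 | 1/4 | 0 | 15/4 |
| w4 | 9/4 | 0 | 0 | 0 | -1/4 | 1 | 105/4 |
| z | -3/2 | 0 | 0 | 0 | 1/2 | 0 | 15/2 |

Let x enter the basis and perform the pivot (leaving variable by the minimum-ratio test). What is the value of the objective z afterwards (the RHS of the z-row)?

Ratio test on column x — row 1: entry 0 ≤ 0; row 2: entry -1/4 ≤ 0; row 3: (15/4)/(3/4) = 5; row 4: (105/4)/(9/4) = 35/3. Minimum is 5 at row 3 (y leaves); pivot element 3/4.
Pivot on row 3; the z-row RHS becomes 15/2 − (-3/2)·5 = 15.

15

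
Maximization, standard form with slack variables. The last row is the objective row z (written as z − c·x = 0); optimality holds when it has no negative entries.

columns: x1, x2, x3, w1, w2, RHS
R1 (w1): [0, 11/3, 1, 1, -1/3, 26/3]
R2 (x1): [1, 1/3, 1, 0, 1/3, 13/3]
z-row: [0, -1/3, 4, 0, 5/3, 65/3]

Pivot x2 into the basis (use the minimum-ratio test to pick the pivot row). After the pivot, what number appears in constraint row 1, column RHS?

26/11

Ratio test on column x2 — row 1: (26/3)/(11/3) = 26/11; row 2: (13/3)/(1/3) = 13. Minimum is 26/11 at row 1 (w1 leaves); pivot element 11/3.
Divide row 1 by 11/3; eliminate column x2 from the other rows.
In the new row 1, the RHS entry is the old entry divided by the pivot: (26/3)/(11/3) = 26/11.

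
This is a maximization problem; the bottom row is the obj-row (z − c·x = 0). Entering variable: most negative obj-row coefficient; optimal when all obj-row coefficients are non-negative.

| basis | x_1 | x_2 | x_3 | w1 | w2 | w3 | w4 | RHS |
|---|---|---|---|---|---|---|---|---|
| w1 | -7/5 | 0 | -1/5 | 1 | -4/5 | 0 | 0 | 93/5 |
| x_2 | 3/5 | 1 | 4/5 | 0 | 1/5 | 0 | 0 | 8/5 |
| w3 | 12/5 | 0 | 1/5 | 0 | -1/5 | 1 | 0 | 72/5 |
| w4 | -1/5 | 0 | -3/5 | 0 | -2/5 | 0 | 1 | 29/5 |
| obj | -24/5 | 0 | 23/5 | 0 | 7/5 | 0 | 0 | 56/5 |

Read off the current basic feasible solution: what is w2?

w2 is not in the basis, so in the current basic feasible solution w2 = 0.

0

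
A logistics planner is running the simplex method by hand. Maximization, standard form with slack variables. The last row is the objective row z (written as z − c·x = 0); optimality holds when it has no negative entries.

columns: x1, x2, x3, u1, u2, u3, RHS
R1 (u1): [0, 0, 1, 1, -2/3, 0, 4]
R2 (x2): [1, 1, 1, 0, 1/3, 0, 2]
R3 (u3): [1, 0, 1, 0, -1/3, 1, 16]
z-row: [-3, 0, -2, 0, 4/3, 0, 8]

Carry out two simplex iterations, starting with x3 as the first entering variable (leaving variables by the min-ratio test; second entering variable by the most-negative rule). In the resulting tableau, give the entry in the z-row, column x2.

3

Ratio test on column x3 — row 1: 4/1 = 4; row 2: 2/1 = 2; row 3: 16/1 = 16. Minimum is 2 at row 2 (x2 leaves); pivot element 1.
Divide row 2 by 1; eliminate column x3 from the other rows.
Second iteration: most negative z-row entry is -1 in column x1, so x1 enters.
Ratio test on column x1 — row 1: entry -1 ≤ 0; row 2: 2/1 = 2; row 3: entry 0 ≤ 0. Minimum is 2 at row 2 (x3 leaves); pivot element 1.
Divide row 2 by 1; eliminate column x1 from the other rows.
After both pivots, the entry at the z-row, column x2 is 3.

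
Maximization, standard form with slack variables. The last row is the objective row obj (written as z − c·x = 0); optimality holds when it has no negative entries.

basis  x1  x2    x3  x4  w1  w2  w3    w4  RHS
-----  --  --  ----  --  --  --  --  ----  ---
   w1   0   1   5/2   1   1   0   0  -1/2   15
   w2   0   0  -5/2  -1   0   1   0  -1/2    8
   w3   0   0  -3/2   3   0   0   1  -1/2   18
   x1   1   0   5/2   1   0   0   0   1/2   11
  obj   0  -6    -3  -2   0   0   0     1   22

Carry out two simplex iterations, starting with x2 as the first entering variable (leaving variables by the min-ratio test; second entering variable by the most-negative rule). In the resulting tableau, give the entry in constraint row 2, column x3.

Ratio test on column x2 — row 1: 15/1 = 15; row 2: entry 0 ≤ 0; row 3: entry 0 ≤ 0; row 4: entry 0 ≤ 0. Minimum is 15 at row 1 (w1 leaves); pivot element 1.
Divide row 1 by 1; eliminate column x2 from the other rows.
Second iteration: most negative obj-row entry is -2 in column w4, so w4 enters.
Ratio test on column w4 — row 1: entry -1/2 ≤ 0; row 2: entry -1/2 ≤ 0; row 3: entry -1/2 ≤ 0; row 4: 11/(1/2) = 22. Minimum is 22 at row 4 (x1 leaves); pivot element 1/2.
Divide row 4 by 1/2; eliminate column w4 from the other rows.
After both pivots, the entry at constraint row 2, column x3 is 0.

0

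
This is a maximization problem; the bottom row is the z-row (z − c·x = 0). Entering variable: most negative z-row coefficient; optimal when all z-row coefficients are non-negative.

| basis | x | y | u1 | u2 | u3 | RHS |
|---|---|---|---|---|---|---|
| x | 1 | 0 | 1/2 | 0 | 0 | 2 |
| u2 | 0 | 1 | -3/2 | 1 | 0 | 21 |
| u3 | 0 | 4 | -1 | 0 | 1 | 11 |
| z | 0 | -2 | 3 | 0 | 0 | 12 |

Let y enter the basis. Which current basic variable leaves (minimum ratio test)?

u3

Column y entries and ratios — x: 0 ≤ 0, skip; u2: 21/1 = 21; u3: 11/4 = 11/4.
Smallest ratio is 11/4 in the row of u3, so u3 leaves.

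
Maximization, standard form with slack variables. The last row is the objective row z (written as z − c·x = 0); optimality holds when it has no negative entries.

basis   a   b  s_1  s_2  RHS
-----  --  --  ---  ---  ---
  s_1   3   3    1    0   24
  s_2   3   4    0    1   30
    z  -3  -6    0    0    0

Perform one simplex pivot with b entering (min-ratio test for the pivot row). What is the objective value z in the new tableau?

Ratio test on column b — row 1: 24/3 = 8; row 2: 30/4 = 15/2. Minimum is 15/2 at row 2 (s_2 leaves); pivot element 4.
Pivot on row 2; the z-row RHS becomes 0 − (-6)·(15/2) = 45.

45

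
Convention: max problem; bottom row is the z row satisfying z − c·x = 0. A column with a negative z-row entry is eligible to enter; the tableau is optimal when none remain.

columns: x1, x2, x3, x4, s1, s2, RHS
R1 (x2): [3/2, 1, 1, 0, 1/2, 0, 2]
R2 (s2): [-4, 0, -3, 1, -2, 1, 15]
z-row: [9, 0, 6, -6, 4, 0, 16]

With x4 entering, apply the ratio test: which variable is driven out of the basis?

s2

Column x4 entries and ratios — x2: 0 ≤ 0, skip; s2: 15/1 = 15.
Smallest ratio is 15 in the row of s2, so s2 leaves.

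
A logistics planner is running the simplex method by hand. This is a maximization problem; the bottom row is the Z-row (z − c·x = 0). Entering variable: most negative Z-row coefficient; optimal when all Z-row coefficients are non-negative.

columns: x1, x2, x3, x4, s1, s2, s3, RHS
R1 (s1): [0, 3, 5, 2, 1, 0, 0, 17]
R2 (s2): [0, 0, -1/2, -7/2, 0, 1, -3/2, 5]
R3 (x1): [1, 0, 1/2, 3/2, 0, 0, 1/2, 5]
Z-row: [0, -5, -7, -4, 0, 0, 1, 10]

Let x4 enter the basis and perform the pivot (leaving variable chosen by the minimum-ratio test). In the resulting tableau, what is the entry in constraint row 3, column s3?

1/3

Ratio test on column x4 — row 1: 17/2 = 17/2; row 2: entry -7/2 ≤ 0; row 3: 5/(3/2) = 10/3. Minimum is 10/3 at row 3 (x1 leaves); pivot element 3/2.
Divide row 3 by 3/2; eliminate column x4 from the other rows.
In the new row 3, the s3 entry is the old entry divided by the pivot: (1/2)/(3/2) = 1/3.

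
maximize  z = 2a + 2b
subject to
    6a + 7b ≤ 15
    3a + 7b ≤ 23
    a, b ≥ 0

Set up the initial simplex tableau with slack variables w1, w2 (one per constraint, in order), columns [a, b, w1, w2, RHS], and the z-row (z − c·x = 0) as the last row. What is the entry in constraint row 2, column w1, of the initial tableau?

Slack w1 belongs to constraint 1; its column is the unit vector e_1, so the entry in row 2 is 0.

0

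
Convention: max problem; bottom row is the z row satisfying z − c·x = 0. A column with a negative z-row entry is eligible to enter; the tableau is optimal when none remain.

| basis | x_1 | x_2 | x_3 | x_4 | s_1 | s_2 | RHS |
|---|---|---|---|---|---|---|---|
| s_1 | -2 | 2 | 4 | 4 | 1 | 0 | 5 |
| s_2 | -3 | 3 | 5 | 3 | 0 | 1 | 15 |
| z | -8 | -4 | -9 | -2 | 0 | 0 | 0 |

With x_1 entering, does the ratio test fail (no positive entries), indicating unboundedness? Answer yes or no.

Every constraint-row entry in column x_1 is ≤ 0, so increasing x_1 is unbounded.

yes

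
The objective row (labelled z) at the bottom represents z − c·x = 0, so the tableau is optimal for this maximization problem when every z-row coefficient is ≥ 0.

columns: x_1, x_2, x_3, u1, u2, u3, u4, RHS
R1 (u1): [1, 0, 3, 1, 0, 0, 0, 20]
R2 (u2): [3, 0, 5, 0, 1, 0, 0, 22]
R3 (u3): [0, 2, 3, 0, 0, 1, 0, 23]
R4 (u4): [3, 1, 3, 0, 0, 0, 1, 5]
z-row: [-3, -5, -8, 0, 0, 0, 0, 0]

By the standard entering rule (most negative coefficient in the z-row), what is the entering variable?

x_3

Negative z-row entries: x_1: -3, x_2: -5, x_3: -8.
The most negative is -8 in column x_3, so x_3 enters.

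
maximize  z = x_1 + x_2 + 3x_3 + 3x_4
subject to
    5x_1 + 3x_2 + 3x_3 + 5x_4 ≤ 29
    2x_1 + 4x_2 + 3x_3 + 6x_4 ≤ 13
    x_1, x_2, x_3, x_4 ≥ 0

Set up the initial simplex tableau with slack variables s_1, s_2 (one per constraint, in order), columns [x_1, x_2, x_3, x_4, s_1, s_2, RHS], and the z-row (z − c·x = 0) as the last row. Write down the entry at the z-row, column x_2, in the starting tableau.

-1

The z-row carries the negated objective coefficients: the x_2 entry is -1.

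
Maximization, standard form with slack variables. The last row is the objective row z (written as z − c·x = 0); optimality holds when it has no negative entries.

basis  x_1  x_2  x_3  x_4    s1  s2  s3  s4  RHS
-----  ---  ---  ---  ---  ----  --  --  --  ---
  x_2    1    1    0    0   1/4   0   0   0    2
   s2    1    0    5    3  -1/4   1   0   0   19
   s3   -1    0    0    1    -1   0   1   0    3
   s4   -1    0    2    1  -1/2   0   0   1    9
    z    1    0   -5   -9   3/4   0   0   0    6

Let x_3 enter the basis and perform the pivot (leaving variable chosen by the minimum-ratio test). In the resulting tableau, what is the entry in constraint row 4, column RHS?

Ratio test on column x_3 — row 1: entry 0 ≤ 0; row 2: 19/5 = 19/5; row 3: entry 0 ≤ 0; row 4: 9/2 = 9/2. Minimum is 19/5 at row 2 (s2 leaves); pivot element 5.
Divide row 2 by 5; eliminate column x_3 from the other rows.
Row 4 update in column RHS: 9 − 2·(19/5) = 7/5.

7/5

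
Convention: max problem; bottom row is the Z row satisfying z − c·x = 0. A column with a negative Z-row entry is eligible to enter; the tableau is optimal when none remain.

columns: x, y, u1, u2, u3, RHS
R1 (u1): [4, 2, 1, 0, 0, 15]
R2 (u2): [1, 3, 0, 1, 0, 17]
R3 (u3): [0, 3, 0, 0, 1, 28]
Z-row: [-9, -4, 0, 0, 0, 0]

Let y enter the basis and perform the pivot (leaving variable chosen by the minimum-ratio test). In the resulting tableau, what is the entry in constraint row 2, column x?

1/3

Ratio test on column y — row 1: 15/2 = 15/2; row 2: 17/3 = 17/3; row 3: 28/3 = 28/3. Minimum is 17/3 at row 2 (u2 leaves); pivot element 3.
Divide row 2 by 3; eliminate column y from the other rows.
In the new row 2, the x entry is the old entry divided by the pivot: 1/3 = 1/3.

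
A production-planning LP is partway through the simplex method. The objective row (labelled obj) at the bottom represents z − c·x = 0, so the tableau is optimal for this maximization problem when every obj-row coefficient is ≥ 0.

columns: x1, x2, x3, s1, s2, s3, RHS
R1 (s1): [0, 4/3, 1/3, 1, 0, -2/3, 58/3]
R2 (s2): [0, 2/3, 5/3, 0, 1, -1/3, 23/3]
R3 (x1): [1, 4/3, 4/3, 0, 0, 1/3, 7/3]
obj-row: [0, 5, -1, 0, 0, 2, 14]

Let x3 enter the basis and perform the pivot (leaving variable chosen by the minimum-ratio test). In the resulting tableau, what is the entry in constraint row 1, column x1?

-1/4

Ratio test on column x3 — row 1: (58/3)/(1/3) = 58; row 2: (23/3)/(5/3) = 23/5; row 3: (7/3)/(4/3) = 7/4. Minimum is 7/4 at row 3 (x1 leaves); pivot element 4/3.
Divide row 3 by 4/3; eliminate column x3 from the other rows.
Row 1 update in column x1: 0 − (1/3)·(3/4) = -1/4.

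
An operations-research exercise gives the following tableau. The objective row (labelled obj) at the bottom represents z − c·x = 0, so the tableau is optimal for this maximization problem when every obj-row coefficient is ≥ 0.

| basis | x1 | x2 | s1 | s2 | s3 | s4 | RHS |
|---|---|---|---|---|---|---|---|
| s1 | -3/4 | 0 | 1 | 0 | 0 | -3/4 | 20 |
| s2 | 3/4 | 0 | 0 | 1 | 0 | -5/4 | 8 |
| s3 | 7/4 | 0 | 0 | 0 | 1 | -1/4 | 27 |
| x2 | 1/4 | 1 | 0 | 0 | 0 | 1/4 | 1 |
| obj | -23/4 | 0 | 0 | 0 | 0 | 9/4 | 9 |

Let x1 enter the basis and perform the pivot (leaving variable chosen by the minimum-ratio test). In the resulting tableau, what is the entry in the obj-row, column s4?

8

Ratio test on column x1 — row 1: entry -3/4 ≤ 0; row 2: 8/(3/4) = 32/3; row 3: 27/(7/4) = 108/7; row 4: 1/(1/4) = 4. Minimum is 4 at row 4 (x2 leaves); pivot element 1/4.
Divide row 4 by 1/4; eliminate column x1 from the other rows.
obj-row update in column s4: 9/4 − (-23/4)·1 = 8.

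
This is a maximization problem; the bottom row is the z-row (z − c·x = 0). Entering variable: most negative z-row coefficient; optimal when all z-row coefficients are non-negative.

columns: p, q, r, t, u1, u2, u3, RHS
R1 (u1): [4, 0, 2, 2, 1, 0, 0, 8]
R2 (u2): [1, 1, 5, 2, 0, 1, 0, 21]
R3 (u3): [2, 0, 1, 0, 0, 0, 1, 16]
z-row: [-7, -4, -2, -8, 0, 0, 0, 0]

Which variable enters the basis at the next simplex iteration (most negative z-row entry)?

Negative z-row entries: p: -7, q: -4, r: -2, t: -8.
The most negative is -8 in column t, so t enters.

t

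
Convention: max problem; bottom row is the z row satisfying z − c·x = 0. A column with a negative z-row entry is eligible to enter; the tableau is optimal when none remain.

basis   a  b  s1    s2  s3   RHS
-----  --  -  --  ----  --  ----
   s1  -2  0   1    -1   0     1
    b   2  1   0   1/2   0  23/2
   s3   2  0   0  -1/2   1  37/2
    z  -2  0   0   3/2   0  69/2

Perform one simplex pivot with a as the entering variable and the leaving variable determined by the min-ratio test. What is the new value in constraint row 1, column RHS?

Ratio test on column a — row 1: entry -2 ≤ 0; row 2: (23/2)/2 = 23/4; row 3: (37/2)/2 = 37/4. Minimum is 23/4 at row 2 (b leaves); pivot element 2.
Divide row 2 by 2; eliminate column a from the other rows.
Row 1 update in column RHS: 1 − (-2)·(23/4) = 25/2.

25/2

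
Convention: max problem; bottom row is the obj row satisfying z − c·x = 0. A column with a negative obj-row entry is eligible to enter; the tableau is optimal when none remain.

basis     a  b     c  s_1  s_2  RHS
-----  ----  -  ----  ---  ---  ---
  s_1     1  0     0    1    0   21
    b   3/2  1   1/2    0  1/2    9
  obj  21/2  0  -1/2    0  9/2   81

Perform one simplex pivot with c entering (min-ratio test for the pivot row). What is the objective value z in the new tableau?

90

Ratio test on column c — row 1: entry 0 ≤ 0; row 2: 9/(1/2) = 18. Minimum is 18 at row 2 (b leaves); pivot element 1/2.
Pivot on row 2; the obj-row RHS becomes 81 − (-1/2)·18 = 90.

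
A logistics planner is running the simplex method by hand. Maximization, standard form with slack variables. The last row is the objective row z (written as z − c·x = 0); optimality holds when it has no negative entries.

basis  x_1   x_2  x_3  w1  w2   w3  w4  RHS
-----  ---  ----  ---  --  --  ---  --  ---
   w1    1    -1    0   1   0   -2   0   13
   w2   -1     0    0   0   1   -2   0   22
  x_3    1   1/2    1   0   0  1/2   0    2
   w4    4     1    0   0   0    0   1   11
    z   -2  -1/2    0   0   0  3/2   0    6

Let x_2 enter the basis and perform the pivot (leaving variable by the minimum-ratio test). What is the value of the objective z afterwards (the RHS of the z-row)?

8

Ratio test on column x_2 — row 1: entry -1 ≤ 0; row 2: entry 0 ≤ 0; row 3: 2/(1/2) = 4; row 4: 11/1 = 11. Minimum is 4 at row 3 (x_3 leaves); pivot element 1/2.
Pivot on row 3; the z-row RHS becomes 6 − (-1/2)·4 = 8.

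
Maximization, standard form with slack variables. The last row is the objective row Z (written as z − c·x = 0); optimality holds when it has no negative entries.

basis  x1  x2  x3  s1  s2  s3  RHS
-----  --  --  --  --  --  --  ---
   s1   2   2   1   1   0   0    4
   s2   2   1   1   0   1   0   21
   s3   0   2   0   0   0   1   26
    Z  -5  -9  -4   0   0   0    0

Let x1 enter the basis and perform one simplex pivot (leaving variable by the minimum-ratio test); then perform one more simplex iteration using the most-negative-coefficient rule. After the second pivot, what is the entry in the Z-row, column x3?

Ratio test on column x1 — row 1: 4/2 = 2; row 2: 21/2 = 21/2; row 3: entry 0 ≤ 0. Minimum is 2 at row 1 (s1 leaves); pivot element 2.
Divide row 1 by 2; eliminate column x1 from the other rows.
Second iteration: most negative Z-row entry is -4 in column x2, so x2 enters.
Ratio test on column x2 — row 1: 2/1 = 2; row 2: entry -1 ≤ 0; row 3: 26/2 = 13. Minimum is 2 at row 1 (x1 leaves); pivot element 1.
Divide row 1 by 1; eliminate column x2 from the other rows.
After both pivots, the entry at the Z-row, column x3 is 1/2.

1/2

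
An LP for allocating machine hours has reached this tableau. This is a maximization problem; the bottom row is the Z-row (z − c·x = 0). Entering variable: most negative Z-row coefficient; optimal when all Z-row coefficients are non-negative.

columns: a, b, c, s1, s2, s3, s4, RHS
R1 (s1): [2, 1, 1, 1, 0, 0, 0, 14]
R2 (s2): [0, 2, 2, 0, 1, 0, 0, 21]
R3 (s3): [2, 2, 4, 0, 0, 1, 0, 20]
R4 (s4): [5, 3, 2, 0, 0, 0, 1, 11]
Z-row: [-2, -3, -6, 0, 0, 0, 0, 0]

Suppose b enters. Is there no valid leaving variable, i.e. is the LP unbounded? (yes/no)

Column b has positive entries in row(s) 1, 2, 3, 4, so the ratio test bounds it — not unbounded.

no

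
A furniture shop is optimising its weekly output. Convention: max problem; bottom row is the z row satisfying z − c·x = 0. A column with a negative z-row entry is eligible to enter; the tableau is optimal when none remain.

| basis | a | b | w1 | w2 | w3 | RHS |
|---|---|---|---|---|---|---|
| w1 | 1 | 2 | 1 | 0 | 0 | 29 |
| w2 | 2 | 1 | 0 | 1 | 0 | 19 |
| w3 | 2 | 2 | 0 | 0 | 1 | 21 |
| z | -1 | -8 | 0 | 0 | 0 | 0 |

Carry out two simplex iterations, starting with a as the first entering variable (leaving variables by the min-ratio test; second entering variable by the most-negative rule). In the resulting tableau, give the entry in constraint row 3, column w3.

Ratio test on column a — row 1: 29/1 = 29; row 2: 19/2 = 19/2; row 3: 21/2 = 21/2. Minimum is 19/2 at row 2 (w2 leaves); pivot element 2.
Divide row 2 by 2; eliminate column a from the other rows.
Second iteration: most negative z-row entry is -15/2 in column b, so b enters.
Ratio test on column b — row 1: (39/2)/(3/2) = 13; row 2: (19/2)/(1/2) = 19; row 3: 2/1 = 2. Minimum is 2 at row 3 (w3 leaves); pivot element 1.
Divide row 3 by 1; eliminate column b from the other rows.
After both pivots, the entry at constraint row 3, column w3 is 1.

1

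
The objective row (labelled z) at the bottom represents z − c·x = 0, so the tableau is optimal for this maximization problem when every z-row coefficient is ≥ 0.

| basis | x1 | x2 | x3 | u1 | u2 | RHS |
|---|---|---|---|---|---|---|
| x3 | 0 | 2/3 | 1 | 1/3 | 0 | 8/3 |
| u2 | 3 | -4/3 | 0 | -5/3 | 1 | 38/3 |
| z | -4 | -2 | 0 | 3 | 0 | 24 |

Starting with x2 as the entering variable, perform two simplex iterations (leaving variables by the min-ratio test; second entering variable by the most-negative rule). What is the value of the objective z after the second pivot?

56

Ratio test on column x2 — row 1: (8/3)/(2/3) = 4; row 2: entry -4/3 ≤ 0. Minimum is 4 at row 1 (x3 leaves); pivot element 2/3.
Pivot on row 1; the z-row RHS becomes 24 − (-2)·4 = 32.
Next entering variable (most negative z-row entry -4): x1.
Ratio test on column x1 — row 1: entry 0 ≤ 0; row 2: 18/3 = 6. Minimum is 6 at row 2 (u2 leaves); pivot element 3.
After the second pivot the z-row RHS is 32 − (-4)·6 = 56.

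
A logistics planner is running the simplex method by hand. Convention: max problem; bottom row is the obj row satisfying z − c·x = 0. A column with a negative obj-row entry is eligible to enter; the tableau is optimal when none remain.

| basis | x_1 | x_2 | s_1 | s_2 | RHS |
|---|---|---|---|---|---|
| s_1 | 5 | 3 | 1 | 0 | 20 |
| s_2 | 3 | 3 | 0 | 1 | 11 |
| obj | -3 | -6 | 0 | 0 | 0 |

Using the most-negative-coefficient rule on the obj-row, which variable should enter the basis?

x_2

Negative obj-row entries: x_1: -3, x_2: -6.
The most negative is -6 in column x_2, so x_2 enters.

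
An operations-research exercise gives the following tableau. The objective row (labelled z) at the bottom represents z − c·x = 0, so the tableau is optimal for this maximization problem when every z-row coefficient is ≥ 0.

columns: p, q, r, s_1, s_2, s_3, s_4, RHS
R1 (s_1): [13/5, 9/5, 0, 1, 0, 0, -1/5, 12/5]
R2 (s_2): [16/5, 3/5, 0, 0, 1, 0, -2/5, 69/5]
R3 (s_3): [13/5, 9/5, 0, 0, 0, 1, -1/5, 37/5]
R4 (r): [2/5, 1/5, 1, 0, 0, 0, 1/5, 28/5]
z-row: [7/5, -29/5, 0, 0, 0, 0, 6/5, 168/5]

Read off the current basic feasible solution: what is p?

p is not in the basis, so in the current basic feasible solution p = 0.

0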